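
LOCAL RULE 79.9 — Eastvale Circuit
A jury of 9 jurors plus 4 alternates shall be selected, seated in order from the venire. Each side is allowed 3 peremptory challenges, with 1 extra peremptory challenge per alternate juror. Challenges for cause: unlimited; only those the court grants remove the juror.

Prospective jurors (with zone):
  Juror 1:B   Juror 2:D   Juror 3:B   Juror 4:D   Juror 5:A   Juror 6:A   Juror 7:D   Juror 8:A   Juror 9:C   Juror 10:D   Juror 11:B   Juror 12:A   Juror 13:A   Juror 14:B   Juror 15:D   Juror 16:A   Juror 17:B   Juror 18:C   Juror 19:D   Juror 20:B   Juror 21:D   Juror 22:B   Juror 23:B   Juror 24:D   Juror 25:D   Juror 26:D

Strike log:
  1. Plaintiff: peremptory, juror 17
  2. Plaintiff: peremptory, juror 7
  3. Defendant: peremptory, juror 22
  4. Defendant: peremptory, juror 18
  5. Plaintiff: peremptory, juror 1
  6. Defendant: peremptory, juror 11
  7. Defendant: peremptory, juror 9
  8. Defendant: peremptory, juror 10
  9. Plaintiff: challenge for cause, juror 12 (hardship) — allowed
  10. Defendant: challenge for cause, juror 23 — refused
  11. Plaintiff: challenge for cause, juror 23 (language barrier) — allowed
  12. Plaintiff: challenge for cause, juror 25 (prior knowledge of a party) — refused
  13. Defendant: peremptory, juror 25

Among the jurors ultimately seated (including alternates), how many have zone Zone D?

Removed: #1, #7, #9, #10, #11, #12, #17, #18, #22, #23, #25.
Seated (13 incl. alternates): #2, #3, #4, #5, #6, #8, #13, #14, #15, #16, #19, #20, #21.
Of those, in Zone D: #2, #4, #15, #19, #21 → 5.

5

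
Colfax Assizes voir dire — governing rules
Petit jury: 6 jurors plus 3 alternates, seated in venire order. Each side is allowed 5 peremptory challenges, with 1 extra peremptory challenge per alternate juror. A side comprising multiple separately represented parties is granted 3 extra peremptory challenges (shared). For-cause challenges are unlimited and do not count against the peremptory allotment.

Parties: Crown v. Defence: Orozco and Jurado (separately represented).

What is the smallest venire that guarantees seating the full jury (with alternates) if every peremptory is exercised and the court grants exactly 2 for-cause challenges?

30

Seats to fill: 6 + 3 alternates = 9.
Peremptories — Crown: 5 + 1×3 = 8; Defence: 5 + 1×3 + 3 = 11; total 19.
For-cause removals: 2.
Minimum venire: 9 + 19 + 2 = 30.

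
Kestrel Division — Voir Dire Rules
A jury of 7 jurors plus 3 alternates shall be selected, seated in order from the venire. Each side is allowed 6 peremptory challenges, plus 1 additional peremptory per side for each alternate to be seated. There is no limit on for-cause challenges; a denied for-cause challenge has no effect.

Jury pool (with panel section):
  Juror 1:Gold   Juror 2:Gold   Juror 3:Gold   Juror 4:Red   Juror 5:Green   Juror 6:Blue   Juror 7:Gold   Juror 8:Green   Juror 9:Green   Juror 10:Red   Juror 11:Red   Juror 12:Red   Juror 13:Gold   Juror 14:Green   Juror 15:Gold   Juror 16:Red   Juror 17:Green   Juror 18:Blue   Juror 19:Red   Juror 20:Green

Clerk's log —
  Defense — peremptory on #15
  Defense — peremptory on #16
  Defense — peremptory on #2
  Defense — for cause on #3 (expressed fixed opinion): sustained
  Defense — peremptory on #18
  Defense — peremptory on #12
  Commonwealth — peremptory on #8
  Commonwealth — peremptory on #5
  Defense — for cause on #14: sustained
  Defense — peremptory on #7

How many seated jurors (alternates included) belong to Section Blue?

1

Removed: #2, #3, #5, #7, #8, #12, #14, #15, #16, #18.
Seated (10 incl. alternates): #1, #4, #6, #9, #10, #11, #13, #17, #19, #20.
Of those, in Section Blue: #6 → 1.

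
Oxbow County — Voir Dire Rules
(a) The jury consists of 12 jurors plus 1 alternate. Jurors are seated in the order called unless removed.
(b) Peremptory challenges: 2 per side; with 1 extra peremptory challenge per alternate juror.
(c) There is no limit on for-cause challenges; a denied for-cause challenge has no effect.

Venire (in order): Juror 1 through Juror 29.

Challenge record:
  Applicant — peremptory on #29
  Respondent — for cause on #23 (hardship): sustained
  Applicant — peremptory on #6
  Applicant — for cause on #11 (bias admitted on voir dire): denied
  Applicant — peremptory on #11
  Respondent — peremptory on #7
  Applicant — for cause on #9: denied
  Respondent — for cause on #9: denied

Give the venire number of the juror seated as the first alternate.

Removed: #6, #7, #11, #23, #29. (#9 stays — for-cause denied.)
Filling seats in venire order through position 13: #1, #2, #3, #4, #5, #8, #9, #10, #12, #13, #14, #15, #16.
So alternate 1 is #16.

16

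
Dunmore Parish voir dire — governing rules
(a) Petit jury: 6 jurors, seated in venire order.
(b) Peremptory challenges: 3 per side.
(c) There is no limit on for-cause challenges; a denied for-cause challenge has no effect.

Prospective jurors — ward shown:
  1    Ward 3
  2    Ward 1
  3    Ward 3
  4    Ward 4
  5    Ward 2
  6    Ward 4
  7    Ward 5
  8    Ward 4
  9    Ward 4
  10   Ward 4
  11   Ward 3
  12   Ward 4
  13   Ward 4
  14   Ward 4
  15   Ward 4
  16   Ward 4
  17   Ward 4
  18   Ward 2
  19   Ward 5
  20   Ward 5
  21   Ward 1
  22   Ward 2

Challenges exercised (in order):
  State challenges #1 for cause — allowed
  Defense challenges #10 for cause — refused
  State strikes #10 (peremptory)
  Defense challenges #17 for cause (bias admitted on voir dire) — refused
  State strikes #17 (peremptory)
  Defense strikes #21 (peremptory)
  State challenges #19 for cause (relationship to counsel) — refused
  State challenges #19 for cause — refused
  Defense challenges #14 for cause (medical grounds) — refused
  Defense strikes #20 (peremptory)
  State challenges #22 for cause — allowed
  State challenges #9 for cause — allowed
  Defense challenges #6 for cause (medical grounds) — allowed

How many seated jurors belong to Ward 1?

Removed: #1, #6, #9, #10, #17, #20, #21, #22.
Seated jurors 1–6: #2, #3, #4, #5, #7, #8.
Of those, in Ward 1: #2 → 1.

1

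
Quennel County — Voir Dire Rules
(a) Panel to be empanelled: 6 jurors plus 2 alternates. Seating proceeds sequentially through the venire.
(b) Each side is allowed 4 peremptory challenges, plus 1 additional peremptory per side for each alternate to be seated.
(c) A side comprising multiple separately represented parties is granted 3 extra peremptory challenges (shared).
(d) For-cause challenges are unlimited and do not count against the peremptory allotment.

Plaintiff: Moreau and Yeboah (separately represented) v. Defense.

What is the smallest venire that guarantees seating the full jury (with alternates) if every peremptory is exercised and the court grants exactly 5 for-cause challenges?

Seats to fill: 6 + 2 alternates = 8.
Peremptories — Plaintiff: 4 + 1×2 + 3 = 9; Defense: 4 + 1×2 = 6; total 15.
For-cause removals: 5.
Minimum venire: 8 + 15 + 5 = 28.

28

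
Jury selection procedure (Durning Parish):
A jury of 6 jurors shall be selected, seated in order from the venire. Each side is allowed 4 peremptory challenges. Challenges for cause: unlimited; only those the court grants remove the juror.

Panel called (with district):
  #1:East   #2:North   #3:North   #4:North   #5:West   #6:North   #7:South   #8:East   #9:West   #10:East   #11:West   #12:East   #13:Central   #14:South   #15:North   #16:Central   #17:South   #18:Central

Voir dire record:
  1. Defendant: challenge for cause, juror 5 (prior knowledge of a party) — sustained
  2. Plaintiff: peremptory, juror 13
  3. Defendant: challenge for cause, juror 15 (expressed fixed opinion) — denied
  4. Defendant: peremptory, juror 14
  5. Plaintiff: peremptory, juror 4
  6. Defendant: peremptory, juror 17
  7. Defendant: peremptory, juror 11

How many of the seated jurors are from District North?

3

Removed: #4, #5, #11, #13, #14, #17.
Seated jurors 1–6: #1, #2, #3, #6, #7, #8.
Of those, in District North: #2, #3, #6 → 3.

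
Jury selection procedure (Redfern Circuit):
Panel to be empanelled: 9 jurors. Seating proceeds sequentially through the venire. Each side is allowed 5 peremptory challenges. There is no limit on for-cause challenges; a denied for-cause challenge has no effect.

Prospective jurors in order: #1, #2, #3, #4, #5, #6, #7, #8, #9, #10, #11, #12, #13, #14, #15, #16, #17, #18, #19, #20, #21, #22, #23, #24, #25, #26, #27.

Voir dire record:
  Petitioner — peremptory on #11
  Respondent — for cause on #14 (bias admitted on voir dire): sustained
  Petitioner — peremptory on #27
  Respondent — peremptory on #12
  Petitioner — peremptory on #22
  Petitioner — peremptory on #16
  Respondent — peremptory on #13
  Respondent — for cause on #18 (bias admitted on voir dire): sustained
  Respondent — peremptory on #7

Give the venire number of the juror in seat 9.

10

Removed: #7, #11, #12, #13, #14, #16, #18, #22, #27.
Seating in order: seats 1–9 → #1, #2, #3, #4, #5, #6, #8, #9, #10.
So seat 9 is #10.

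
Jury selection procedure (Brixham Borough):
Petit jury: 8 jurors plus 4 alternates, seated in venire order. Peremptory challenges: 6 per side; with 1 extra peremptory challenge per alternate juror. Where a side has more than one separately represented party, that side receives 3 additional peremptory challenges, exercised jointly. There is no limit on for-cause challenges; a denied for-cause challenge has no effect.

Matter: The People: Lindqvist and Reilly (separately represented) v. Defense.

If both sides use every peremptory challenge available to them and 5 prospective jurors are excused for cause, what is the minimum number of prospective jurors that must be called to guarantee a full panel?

Seats to fill: 8 + 4 alternates = 12.
Peremptories — The People: 6 + 1×4 + 3 = 13; Defense: 6 + 1×4 = 10; total 23.
For-cause removals: 5.
Minimum venire: 12 + 23 + 5 = 40.

40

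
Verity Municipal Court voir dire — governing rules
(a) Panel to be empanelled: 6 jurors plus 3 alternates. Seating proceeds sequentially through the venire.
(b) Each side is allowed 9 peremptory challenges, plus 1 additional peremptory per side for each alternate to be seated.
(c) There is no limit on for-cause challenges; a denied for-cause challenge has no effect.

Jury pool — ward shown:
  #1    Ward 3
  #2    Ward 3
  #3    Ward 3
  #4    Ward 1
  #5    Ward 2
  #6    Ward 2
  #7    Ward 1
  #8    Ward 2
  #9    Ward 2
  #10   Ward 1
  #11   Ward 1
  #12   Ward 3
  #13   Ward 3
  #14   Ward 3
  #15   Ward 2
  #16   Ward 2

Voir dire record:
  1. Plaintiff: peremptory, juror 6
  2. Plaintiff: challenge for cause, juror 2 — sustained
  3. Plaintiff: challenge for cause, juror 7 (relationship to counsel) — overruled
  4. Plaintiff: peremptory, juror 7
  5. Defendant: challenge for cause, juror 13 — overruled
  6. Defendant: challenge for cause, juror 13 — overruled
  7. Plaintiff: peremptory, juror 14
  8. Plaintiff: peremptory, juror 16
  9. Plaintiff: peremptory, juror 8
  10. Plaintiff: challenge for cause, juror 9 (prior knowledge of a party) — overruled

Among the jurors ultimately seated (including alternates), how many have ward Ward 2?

2

Removed: #2, #6, #7, #8, #14, #16.
Seated (9 incl. alternates): #1, #3, #4, #5, #9, #10, #11, #12, #13.
Of those, in Ward 2: #5, #9 → 2.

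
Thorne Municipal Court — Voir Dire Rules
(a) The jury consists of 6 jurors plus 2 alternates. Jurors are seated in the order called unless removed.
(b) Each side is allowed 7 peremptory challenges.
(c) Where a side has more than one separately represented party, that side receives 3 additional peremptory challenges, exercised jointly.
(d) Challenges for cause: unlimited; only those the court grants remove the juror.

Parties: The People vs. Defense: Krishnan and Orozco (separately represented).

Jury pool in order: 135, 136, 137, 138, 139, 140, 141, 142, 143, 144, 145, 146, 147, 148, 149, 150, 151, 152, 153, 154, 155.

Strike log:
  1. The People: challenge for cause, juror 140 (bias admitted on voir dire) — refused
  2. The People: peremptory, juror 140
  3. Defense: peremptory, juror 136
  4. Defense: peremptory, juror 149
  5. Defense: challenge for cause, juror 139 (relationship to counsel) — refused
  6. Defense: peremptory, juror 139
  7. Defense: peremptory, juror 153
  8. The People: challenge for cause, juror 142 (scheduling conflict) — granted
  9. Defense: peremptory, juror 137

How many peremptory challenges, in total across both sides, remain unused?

The People allotment: 7. Defense allotment: 7 base + 3 multi-party = 10.
The People peremptories used: #140 — 1 (for-cause on #140, #142 don't count).
Defense peremptories used: #136, #149, #139, #153, #137 — 5 (the for-cause on #139 doesn't count).
Remaining: (7 − 1) + (10 − 5) = 11.

11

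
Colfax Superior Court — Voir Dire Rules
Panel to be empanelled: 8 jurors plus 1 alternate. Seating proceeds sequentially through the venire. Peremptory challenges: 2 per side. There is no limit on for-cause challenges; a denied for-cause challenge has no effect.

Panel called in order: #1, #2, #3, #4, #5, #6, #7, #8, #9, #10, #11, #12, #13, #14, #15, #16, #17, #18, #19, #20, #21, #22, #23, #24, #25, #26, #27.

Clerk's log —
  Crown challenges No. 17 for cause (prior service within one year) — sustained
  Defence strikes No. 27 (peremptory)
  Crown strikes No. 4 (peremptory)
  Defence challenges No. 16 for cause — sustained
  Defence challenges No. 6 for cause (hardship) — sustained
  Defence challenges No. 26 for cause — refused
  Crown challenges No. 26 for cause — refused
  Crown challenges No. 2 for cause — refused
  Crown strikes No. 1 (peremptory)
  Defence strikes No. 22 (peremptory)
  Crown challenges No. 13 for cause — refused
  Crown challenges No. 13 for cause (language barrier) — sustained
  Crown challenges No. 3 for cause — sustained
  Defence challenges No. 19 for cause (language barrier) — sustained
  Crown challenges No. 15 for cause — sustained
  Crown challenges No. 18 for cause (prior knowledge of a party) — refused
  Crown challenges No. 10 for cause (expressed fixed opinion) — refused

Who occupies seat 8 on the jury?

12

Removed: #1, #3, #4, #6, #13, #15, #16, #17, #19, #22, #27. (#2, #10, #18, #26 stay — for-cause denied.)
Seating in order: seats 1–8 → #2, #5, #7, #8, #9, #10, #11, #12; alternates → #14.
So seat 8 is #12.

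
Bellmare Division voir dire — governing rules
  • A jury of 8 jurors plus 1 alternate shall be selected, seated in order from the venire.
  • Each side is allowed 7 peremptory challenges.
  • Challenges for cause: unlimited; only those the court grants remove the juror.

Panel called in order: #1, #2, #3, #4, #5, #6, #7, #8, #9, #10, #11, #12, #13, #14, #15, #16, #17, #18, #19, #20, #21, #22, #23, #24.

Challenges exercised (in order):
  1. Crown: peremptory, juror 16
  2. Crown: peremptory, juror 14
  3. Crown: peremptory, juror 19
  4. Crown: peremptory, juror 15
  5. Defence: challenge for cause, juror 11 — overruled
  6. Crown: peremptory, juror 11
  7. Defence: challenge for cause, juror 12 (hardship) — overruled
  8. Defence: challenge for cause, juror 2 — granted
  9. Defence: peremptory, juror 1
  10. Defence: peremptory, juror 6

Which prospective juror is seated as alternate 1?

13

Removed: #1, #2, #6, #11, #14, #15, #16, #19. (#12 stays — for-cause denied.)
Seating in order: seats 1–8 → #3, #4, #5, #7, #8, #9, #10, #12; alternates → #13.
So alternate 1 is #13.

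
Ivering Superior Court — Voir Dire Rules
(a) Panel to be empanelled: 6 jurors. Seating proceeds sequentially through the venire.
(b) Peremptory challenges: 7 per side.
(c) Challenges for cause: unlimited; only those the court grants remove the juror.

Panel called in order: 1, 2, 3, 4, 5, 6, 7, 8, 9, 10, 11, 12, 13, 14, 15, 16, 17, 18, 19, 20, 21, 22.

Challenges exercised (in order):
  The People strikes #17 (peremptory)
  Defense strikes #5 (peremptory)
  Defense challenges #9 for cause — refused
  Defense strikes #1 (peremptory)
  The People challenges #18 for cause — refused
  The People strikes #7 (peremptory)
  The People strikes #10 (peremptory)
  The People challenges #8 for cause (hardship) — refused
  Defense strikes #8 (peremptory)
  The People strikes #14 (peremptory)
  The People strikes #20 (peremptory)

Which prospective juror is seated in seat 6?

Removed: #1, #5, #7, #8, #10, #14, #17, #20. (#9, #18 stay — for-cause denied.)
Filling seats in venire order through position 6: #2, #3, #4, #6, #9, #11.
So seat 6 is #11.

11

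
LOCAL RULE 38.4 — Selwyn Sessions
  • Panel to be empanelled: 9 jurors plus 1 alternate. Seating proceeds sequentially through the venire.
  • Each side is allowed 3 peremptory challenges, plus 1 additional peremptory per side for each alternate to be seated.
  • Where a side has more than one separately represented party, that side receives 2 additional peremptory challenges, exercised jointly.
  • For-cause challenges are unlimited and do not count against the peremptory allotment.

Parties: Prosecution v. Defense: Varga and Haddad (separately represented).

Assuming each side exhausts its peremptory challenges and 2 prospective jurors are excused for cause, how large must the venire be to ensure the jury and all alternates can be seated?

22

Seats to fill: 9 + 1 alternates = 10.
Peremptories — Prosecution: 3 + 1×1 = 4; Defense: 3 + 1×1 + 2 = 6; total 10.
For-cause removals: 2.
Minimum venire: 10 + 10 + 2 = 22.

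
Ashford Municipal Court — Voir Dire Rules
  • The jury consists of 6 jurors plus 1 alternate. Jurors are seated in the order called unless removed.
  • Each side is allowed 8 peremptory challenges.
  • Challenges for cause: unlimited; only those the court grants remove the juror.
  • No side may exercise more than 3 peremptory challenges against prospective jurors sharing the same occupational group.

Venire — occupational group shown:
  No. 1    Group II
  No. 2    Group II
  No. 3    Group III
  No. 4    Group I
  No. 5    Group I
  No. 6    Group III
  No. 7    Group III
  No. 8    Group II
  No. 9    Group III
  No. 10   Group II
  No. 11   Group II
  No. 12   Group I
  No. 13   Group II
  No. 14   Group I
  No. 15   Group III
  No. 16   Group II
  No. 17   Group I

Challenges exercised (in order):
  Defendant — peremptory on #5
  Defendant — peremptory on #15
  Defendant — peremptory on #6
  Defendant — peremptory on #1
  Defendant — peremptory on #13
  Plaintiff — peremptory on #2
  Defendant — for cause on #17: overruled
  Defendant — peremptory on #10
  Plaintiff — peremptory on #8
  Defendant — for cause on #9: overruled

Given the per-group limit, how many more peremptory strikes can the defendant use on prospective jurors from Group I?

Defendant peremptories so far: #5, #15, #6, #1, #13, #10 — 6 of 8 used, 2 left overall.
Against Group I: #5 — 1 used; per-group cap 3 leaves 2.
Binding limit: min(2, 2) = 2.

2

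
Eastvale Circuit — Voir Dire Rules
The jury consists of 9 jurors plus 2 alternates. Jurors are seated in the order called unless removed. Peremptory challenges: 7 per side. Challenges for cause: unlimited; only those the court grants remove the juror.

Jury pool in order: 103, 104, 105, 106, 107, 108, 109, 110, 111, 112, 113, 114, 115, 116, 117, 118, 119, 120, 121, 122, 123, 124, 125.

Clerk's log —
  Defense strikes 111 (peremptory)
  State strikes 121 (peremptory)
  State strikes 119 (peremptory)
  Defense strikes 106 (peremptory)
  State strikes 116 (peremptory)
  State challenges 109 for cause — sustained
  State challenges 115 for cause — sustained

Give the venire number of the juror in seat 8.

Removed: #106, #109, #111, #115, #116, #119, #121.
Seating in order: seats 1–9 → #103, #104, #105, #107, #108, #110, #112, #113, #114; alternates → #117, #118.
So seat 8 is #113.

113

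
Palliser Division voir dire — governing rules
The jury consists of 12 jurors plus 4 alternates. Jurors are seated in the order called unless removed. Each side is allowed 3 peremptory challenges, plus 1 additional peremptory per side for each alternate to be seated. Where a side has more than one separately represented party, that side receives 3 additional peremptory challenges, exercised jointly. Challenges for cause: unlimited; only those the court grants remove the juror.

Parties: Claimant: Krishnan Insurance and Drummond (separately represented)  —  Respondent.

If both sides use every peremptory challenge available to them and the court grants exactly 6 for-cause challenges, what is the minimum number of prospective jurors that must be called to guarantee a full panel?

Seats to fill: 12 + 4 alternates = 16.
Peremptories — Claimant: 3 + 1×4 + 3 = 10; Respondent: 3 + 1×4 = 7; total 17.
For-cause removals: 6.
Minimum venire: 16 + 17 + 6 = 39.

39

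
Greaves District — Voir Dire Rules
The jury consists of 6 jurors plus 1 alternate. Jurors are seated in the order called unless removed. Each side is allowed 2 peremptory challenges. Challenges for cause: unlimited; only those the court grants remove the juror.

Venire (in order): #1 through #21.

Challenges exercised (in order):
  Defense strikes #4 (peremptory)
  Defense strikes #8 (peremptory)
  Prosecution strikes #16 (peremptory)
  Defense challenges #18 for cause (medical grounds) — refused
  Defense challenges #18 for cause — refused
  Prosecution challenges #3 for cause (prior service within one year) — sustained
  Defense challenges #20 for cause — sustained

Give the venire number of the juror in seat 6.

Removed: #3, #4, #8, #16, #20. (#18 stays — for-cause denied.)
Filling seats in venire order through position 6: #1, #2, #5, #6, #7, #9.
So seat 6 is #9.

9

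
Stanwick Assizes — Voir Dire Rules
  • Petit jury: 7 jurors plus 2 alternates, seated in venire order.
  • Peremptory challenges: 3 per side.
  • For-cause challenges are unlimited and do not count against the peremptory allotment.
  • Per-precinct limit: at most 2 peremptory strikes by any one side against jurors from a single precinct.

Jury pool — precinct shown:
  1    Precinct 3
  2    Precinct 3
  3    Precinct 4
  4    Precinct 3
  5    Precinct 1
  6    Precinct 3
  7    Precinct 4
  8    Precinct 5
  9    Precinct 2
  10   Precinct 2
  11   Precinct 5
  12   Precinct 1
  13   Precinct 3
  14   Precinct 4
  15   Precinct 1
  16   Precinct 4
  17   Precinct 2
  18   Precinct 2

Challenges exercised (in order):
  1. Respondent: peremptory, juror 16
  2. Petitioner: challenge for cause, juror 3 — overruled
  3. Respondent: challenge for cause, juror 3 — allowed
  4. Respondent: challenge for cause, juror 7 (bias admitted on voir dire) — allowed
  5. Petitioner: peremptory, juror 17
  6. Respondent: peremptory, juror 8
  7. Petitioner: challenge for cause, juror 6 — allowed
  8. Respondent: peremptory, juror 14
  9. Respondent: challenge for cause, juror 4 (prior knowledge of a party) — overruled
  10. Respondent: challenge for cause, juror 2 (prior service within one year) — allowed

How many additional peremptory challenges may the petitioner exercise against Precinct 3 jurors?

2

Petitioner peremptories so far: #17 — 1 of 3 used, 2 left overall.
Against Precinct 3: none yet — per-precinct cap 2 leaves 2.
Binding limit: min(2, 2) = 2.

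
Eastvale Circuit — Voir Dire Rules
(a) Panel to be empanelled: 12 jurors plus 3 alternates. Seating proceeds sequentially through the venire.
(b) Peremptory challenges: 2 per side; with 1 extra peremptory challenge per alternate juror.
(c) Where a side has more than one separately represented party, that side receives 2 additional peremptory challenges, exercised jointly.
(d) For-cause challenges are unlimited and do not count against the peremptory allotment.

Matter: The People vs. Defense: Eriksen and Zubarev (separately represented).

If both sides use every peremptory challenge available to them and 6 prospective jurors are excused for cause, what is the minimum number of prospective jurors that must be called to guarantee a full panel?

33

Seats to fill: 12 + 3 alternates = 15.
Peremptories — The People: 2 + 1×3 = 5; Defense: 2 + 1×3 + 2 = 7; total 12.
For-cause removals: 6.
Minimum venire: 15 + 12 + 6 = 33.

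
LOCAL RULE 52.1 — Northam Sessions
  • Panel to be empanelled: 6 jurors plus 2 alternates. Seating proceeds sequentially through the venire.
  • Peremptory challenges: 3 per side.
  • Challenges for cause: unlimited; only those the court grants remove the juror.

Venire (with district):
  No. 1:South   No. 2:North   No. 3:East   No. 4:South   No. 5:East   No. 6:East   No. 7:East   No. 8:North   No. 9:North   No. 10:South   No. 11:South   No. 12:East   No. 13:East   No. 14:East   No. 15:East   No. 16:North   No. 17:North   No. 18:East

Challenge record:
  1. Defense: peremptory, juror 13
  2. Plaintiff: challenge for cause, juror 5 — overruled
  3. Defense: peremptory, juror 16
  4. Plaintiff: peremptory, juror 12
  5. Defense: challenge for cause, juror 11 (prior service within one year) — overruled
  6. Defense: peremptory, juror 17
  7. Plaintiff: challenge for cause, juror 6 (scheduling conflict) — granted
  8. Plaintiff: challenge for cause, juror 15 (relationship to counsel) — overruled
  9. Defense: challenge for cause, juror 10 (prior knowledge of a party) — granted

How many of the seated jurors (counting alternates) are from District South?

2

Removed: #6, #10, #12, #13, #16, #17.
Seated (8 incl. alternates): #1, #2, #3, #4, #5, #7, #8, #9.
Of those, in District South: #1, #4 → 2.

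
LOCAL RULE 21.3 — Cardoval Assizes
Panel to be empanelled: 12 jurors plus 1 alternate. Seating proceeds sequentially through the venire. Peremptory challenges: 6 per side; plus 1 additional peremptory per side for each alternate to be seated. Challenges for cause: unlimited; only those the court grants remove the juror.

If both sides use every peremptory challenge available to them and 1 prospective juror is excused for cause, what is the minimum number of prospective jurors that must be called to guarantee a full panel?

28

Seats to fill: 12 + 1 alternates = 13.
Peremptories: 6 + 1×1 = 7 per side × 2 sides = 14.
For-cause removals: 1.
Minimum venire: 13 + 14 + 1 = 28.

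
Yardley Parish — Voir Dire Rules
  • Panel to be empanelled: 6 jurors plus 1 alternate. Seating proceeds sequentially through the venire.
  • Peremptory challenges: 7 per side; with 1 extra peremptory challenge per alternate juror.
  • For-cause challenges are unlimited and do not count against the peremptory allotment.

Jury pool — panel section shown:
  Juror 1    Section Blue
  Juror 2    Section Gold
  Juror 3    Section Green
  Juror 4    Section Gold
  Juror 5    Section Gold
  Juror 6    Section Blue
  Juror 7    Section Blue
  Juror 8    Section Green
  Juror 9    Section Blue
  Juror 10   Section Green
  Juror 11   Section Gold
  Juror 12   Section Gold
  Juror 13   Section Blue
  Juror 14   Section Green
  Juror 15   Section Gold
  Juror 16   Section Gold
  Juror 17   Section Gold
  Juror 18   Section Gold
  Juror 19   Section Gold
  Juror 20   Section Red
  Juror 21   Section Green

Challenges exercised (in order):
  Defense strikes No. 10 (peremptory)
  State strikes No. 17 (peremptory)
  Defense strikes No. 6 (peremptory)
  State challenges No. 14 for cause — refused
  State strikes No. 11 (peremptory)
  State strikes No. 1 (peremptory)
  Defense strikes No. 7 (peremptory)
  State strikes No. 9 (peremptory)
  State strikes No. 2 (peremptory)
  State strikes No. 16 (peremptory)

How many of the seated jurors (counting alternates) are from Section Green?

Removed: #1, #2, #6, #7, #9, #10, #11, #16, #17.
Seated (7 incl. alternates): #3, #4, #5, #8, #12, #13, #14.
Of those, in Section Green: #3, #8, #14 → 3.

3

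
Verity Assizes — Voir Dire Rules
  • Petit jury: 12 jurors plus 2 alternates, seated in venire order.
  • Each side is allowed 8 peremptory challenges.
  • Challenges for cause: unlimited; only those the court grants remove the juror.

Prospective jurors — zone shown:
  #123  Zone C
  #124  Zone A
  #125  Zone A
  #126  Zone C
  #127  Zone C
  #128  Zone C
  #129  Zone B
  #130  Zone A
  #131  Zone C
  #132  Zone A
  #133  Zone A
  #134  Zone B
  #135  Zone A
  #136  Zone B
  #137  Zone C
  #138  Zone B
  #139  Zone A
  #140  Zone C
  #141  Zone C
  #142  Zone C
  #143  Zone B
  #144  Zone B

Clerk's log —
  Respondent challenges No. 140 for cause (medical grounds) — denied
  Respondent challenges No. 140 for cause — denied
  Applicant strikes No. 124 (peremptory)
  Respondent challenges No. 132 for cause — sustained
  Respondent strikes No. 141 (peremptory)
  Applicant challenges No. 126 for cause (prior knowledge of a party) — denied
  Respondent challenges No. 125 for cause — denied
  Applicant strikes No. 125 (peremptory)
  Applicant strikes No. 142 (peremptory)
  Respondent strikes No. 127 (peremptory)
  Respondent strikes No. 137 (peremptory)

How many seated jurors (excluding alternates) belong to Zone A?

Removed: #124, #125, #127, #132, #137, #141, #142.
Seated jurors 1–12: #123, #126, #128, #129, #130, #131, #133, #134, #135, #136, #138, #139 (alternates #140, #143 not counted).
Of those, in Zone A: #130, #133, #135, #139 → 4.

4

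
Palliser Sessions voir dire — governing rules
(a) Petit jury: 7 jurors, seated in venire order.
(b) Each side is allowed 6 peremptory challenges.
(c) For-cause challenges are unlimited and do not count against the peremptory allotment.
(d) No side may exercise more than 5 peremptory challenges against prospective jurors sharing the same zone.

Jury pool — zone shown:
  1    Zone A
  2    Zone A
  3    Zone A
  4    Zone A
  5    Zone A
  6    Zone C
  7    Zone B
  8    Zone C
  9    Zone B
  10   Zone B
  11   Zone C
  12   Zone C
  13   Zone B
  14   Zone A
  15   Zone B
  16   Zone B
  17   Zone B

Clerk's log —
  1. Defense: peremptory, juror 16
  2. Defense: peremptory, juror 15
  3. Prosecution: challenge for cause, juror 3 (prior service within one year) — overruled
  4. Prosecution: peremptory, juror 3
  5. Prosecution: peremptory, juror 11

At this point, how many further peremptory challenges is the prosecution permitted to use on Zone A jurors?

4

Prosecution peremptories so far: #3, #11 — 2 of 6 used, 4 left overall.
Against Zone A: #3 — 1 used; per-zone cap 5 leaves 4.
Binding limit: min(4, 4) = 4.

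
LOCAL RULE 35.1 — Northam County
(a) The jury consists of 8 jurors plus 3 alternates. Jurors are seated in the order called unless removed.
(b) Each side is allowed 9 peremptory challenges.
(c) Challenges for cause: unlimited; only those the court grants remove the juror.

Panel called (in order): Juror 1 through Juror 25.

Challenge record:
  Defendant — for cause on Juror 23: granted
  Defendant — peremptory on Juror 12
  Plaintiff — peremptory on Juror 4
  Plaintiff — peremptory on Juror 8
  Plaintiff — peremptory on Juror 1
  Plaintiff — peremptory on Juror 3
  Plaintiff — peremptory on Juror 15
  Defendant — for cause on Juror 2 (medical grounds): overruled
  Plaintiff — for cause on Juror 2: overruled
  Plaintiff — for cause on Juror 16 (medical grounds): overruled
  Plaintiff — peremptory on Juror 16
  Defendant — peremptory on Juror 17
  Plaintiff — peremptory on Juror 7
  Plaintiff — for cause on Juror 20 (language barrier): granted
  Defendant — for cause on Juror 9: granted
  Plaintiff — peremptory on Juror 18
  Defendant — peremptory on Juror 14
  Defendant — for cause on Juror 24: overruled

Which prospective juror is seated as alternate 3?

Removed: #1, #3, #4, #7, #8, #9, #12, #14, #15, #16, #17, #18, #20, #23. (#2, #24 stay — for-cause denied.)
Filling seats in venire order through position 11: #2, #5, #6, #10, #11, #13, #19, #21, #22, #24, #25.
So alternate 3 is #25.

25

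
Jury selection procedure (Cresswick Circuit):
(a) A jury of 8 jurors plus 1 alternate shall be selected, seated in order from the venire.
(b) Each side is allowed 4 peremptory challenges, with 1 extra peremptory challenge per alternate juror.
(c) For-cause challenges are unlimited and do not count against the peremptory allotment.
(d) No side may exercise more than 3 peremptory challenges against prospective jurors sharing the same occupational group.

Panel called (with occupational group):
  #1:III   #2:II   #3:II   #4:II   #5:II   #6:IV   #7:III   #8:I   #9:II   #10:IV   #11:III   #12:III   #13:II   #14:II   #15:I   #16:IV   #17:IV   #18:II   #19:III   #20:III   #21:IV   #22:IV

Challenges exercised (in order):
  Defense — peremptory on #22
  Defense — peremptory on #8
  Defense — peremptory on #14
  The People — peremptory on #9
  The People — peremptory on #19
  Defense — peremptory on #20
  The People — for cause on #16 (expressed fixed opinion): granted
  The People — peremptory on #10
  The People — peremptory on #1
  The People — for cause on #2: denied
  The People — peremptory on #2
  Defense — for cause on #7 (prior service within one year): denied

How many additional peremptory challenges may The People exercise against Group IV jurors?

The People peremptories so far: #9, #19, #10, #1, #2 — 5 of 5 used, 0 left overall.
Against Group IV: #10 — 1 used; per-group cap 3 leaves 2.
Binding limit: min(0, 2) = 0.

0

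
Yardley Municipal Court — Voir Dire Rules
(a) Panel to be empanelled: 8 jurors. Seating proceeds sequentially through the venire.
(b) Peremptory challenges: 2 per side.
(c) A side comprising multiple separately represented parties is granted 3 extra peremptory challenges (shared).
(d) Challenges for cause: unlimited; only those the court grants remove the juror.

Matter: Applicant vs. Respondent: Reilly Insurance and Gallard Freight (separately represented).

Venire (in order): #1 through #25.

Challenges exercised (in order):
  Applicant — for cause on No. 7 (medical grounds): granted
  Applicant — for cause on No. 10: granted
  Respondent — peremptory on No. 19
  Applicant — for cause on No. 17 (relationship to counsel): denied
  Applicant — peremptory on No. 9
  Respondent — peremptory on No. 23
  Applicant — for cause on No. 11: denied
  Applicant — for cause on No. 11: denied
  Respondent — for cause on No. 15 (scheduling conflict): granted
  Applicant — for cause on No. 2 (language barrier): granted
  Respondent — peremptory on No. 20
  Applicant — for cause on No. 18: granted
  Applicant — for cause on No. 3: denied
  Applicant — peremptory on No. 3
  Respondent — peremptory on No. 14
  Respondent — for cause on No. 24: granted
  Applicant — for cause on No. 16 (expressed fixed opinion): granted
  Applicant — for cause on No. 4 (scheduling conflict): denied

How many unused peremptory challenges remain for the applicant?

Applicant allotment: 2.
Applicant peremptories used: #9, #3 — 2 (for-cause on #7, #10, #17, #11, #11, #2, #18, #3, #16, #4 don't count).
Remaining: 2 − 2 = 0.

0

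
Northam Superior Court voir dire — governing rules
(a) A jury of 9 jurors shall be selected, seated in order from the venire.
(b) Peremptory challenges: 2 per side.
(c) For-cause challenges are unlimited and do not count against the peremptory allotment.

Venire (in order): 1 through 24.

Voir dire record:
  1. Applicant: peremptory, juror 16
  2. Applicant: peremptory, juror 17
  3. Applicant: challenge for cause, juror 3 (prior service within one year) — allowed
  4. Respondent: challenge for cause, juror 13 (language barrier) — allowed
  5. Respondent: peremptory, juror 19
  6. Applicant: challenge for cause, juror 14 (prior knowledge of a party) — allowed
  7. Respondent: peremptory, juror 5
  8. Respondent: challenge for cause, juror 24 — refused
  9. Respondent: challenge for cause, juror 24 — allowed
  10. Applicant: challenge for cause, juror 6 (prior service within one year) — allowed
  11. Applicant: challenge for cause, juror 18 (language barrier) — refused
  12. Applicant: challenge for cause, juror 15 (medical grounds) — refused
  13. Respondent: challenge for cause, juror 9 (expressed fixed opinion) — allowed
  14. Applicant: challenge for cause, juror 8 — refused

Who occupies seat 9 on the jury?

Removed: #3, #5, #6, #9, #13, #14, #16, #17, #19, #24. (#8, #15, #18 stay — for-cause denied.)
Filling seats in venire order through position 9: #1, #2, #4, #7, #8, #10, #11, #12, #15.
So seat 9 is #15.

15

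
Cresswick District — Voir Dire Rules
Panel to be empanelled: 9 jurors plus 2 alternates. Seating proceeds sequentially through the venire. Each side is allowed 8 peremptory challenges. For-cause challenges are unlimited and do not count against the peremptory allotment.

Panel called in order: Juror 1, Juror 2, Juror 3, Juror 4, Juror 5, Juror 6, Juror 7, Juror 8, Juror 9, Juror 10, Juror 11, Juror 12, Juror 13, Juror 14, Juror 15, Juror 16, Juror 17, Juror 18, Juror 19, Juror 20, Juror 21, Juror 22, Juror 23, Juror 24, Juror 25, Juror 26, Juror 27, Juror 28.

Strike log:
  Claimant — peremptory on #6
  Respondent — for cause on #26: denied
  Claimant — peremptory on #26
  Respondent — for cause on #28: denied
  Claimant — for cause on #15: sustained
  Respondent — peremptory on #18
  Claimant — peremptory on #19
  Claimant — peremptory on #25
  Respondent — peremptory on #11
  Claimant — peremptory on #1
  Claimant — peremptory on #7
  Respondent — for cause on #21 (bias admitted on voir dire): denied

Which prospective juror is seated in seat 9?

Removed: #1, #6, #7, #11, #15, #18, #19, #25, #26. (#21, #28 stay — for-cause denied.)
Seating in order: seats 1–9 → #2, #3, #4, #5, #8, #9, #10, #12, #13; alternates → #14, #16.
So seat 9 is #13.

13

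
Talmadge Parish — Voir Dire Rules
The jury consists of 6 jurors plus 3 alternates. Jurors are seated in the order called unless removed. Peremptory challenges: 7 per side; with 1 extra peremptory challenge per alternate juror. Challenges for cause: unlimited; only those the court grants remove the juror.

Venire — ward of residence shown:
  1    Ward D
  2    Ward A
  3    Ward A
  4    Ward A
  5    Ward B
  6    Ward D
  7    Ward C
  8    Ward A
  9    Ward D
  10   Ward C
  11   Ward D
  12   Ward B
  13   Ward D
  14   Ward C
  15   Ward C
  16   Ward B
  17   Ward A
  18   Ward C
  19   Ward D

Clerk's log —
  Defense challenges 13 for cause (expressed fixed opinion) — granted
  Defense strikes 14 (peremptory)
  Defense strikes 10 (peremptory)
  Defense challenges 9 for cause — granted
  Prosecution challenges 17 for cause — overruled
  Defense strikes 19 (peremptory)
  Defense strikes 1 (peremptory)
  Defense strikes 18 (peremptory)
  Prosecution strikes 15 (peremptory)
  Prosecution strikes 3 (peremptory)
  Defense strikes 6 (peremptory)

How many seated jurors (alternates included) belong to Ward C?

1

Removed: #1, #3, #6, #9, #10, #13, #14, #15, #18, #19.
Seated (9 incl. alternates): #2, #4, #5, #7, #8, #11, #12, #16, #17.
Of those, in Ward C: #7 → 1.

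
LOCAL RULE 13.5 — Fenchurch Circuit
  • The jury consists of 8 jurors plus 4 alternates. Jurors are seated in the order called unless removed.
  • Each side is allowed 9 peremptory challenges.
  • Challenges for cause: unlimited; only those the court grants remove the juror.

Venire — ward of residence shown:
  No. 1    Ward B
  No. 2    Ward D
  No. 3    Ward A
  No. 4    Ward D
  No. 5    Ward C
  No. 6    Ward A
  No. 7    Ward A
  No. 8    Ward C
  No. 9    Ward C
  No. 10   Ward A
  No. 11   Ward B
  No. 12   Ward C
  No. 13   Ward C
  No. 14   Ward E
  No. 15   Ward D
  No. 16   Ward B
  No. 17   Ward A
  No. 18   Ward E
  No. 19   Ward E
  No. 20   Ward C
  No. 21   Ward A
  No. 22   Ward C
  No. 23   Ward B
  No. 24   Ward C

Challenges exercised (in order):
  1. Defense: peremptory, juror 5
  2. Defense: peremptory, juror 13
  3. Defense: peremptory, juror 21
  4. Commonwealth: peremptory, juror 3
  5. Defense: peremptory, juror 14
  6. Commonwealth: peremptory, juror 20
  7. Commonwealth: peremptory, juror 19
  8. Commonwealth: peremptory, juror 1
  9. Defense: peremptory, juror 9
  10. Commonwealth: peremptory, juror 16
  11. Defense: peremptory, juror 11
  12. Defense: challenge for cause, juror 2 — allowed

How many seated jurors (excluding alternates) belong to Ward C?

2

Removed: #1, #2, #3, #5, #9, #11, #13, #14, #16, #19, #20, #21.
Seated jurors 1–8: #4, #6, #7, #8, #10, #12, #15, #17 (alternates #18, #22, #23, #24 not counted).
Of those, in Ward C: #8, #12 → 2.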